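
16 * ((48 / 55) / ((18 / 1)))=128 / 165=0.78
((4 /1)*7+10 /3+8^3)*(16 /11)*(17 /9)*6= 886720 /99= 8956.77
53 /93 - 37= -3388 /93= -36.43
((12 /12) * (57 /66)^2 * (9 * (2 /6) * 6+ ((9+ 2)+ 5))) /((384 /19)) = 116603 /92928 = 1.25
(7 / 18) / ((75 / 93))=217 / 450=0.48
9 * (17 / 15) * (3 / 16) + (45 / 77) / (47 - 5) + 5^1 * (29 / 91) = 1973071 / 560560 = 3.52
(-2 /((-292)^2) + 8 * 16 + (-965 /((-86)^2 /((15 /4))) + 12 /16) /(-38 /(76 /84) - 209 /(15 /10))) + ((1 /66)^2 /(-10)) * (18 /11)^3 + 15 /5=9046926494843257851 /69061330960145920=131.00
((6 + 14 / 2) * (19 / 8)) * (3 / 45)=247 / 120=2.06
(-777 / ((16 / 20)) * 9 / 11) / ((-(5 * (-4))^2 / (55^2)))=384615 / 64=6009.61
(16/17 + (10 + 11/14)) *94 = 131177/119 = 1102.33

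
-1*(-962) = 962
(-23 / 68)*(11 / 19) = -253 / 1292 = -0.20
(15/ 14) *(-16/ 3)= -40/ 7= -5.71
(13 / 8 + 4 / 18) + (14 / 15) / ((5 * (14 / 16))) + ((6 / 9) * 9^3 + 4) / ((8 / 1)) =113959 / 1800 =63.31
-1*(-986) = 986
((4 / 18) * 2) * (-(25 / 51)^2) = -2500 / 23409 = -0.11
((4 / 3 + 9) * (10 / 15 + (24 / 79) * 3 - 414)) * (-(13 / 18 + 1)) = 46965992 / 6399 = 7339.58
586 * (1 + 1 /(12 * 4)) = 14357 /24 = 598.21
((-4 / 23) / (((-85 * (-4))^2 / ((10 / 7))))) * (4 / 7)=-2 / 1628515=-0.00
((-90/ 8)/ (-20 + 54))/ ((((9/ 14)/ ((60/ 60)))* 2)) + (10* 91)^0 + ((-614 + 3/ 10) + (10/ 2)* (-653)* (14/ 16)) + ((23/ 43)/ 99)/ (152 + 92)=-76588030264/ 22072545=-3469.83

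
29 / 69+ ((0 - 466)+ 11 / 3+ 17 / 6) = -63353 / 138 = -459.08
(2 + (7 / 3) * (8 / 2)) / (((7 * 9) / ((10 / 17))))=20 / 189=0.11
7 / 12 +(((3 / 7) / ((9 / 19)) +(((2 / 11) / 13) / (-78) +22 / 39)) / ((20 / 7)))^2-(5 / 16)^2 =49758980437 / 66352915200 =0.75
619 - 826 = -207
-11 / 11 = -1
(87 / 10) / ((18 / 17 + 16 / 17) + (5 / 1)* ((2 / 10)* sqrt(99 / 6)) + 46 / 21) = 14616 / 425 - 38367* sqrt(66) / 9350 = 1.05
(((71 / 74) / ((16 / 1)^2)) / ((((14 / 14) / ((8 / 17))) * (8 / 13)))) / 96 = 923 / 30916608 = 0.00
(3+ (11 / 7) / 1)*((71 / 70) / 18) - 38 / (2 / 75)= -3141557 / 2205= -1424.74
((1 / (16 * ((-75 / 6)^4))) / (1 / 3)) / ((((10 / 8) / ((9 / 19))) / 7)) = 756 / 37109375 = 0.00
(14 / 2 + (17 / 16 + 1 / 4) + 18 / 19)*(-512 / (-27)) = 90080 / 513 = 175.59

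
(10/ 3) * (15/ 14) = 25/ 7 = 3.57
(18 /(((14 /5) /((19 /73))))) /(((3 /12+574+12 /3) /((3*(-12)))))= -13680 /131327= -0.10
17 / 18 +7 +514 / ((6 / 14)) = 21731 / 18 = 1207.28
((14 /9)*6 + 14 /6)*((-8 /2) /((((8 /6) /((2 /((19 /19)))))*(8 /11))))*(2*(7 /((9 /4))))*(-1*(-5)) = -26950 /9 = -2994.44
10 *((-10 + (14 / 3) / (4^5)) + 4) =-46045 / 768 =-59.95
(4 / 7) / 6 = 2 / 21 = 0.10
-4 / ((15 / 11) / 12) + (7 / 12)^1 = -2077 / 60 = -34.62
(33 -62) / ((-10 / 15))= 43.50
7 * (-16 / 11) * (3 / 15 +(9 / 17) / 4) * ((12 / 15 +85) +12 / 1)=-1547196 / 4675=-330.95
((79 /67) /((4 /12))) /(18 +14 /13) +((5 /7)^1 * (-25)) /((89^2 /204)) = -252875793 /921307352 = -0.27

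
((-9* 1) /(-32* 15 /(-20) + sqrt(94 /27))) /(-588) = 243 /378721-9* sqrt(282) /3029768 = 0.00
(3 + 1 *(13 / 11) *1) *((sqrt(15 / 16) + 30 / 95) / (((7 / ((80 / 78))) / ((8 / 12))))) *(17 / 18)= 62560 / 513513 + 7820 *sqrt(15) / 81081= 0.50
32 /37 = 0.86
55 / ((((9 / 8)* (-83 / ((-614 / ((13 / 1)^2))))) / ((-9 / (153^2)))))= -270160 / 328358043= -0.00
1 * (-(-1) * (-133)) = -133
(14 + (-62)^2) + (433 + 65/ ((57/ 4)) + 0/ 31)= 244847/ 57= 4295.56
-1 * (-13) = 13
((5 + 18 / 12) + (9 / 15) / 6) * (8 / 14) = 132 / 35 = 3.77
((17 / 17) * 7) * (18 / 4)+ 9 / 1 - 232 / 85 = 6421 / 170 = 37.77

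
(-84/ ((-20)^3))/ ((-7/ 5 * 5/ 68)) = -51/ 500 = -0.10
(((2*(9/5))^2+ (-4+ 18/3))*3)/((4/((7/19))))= 4.13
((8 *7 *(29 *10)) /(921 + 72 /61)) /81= 990640 /4556493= 0.22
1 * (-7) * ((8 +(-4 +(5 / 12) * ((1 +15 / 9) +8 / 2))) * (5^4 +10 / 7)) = -29720.56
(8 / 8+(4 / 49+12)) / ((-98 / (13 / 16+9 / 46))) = -33973 / 252448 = -0.13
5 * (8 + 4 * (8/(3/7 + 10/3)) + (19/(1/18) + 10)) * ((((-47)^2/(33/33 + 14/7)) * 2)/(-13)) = -214361360/1027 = -208725.76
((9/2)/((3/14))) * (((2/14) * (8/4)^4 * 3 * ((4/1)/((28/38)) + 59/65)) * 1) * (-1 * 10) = -9124.22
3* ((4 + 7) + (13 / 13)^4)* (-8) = -288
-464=-464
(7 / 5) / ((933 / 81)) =189 / 1555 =0.12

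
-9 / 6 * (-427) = 1281 / 2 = 640.50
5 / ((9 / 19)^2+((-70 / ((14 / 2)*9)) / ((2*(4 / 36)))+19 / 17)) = -30685 / 22449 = -1.37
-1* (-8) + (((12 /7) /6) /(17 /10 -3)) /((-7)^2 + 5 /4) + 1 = 164539 /18291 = 9.00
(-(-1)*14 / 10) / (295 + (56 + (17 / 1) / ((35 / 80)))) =49 / 13645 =0.00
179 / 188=0.95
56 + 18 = 74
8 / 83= 0.10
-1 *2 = -2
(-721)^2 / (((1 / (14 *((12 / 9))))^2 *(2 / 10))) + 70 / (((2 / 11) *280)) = 65208855139 / 72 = 905678543.60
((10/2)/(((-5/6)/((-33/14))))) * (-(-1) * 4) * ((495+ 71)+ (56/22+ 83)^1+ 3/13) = 36871.91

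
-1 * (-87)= 87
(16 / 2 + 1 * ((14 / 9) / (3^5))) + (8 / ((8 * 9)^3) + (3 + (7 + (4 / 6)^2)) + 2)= 2862467 / 139968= 20.45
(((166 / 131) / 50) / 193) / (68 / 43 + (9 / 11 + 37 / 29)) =1138511 / 31866693200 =0.00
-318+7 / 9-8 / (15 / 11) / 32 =-57133 / 180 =-317.41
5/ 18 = 0.28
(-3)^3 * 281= -7587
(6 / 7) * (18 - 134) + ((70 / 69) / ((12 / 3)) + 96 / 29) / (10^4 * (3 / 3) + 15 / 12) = -7959229114 / 80050005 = -99.43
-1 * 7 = -7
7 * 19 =133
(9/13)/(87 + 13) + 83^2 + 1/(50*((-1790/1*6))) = 6889.01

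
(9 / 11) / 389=9 / 4279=0.00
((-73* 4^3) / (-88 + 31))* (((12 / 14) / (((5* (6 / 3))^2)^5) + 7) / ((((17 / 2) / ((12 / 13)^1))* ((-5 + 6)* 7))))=17885000000219 / 2009287109375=8.90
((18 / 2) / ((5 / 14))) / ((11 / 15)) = 378 / 11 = 34.36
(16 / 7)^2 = 256 / 49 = 5.22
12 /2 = 6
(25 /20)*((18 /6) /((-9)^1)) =-5 /12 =-0.42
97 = 97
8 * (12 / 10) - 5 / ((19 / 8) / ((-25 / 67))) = 66104 / 6365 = 10.39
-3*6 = -18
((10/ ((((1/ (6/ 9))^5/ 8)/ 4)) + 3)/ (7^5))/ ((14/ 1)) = 0.00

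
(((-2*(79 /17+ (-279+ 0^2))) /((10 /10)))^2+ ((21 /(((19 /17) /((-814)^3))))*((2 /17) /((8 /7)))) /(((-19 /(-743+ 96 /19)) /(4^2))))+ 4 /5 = -6425355711203309556 /9911255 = -648288810166.15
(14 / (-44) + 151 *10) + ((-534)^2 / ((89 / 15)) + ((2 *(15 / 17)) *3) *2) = 49580.27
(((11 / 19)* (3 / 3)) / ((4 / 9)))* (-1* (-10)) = 495 / 38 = 13.03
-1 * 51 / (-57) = 17 / 19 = 0.89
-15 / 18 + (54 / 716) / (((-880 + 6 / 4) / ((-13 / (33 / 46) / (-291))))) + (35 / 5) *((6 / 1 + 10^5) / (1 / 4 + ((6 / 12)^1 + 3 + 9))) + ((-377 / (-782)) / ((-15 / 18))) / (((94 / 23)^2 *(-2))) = 83027613053100516679 / 1512220409598360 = 54904.44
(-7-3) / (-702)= 5 / 351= 0.01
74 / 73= 1.01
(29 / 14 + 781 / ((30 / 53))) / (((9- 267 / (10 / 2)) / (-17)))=2466581 / 4662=529.08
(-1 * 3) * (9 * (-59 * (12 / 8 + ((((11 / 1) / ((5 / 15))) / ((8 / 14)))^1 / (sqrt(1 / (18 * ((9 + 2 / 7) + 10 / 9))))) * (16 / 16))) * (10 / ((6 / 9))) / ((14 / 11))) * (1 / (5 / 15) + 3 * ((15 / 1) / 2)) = 40215285 / 56 + 442368135 * sqrt(9170) / 112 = 378943347.47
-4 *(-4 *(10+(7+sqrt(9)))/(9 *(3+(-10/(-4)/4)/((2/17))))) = 4.28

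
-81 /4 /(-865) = 81 /3460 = 0.02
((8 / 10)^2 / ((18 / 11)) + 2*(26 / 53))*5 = 16364 / 2385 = 6.86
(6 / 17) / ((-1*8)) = -3 / 68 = -0.04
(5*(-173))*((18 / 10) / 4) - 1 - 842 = -4929 / 4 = -1232.25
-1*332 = -332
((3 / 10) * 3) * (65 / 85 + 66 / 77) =1737 / 1190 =1.46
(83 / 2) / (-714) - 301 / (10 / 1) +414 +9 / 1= 2804891 / 7140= 392.84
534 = 534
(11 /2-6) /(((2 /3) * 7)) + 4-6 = -59 /28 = -2.11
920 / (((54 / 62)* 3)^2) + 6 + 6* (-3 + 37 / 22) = 9587539 / 72171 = 132.84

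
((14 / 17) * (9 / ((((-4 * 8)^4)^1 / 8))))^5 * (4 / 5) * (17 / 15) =330812181 / 631066833625209020628965785600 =0.00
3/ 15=1/ 5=0.20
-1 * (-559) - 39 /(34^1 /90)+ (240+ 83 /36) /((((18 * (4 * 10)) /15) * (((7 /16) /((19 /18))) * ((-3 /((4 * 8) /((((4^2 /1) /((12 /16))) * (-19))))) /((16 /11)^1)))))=13192829 /28917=456.23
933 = 933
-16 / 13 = -1.23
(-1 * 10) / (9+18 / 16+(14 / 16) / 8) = -128 / 131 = -0.98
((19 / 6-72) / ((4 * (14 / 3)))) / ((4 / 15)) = -885 / 64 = -13.83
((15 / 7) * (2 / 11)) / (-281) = -30 / 21637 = -0.00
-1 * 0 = 0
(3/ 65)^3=27/ 274625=0.00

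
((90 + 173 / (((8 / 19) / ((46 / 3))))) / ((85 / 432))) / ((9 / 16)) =4907584 / 85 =57736.28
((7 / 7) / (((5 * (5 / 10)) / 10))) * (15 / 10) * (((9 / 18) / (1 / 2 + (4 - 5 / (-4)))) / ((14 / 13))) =78 / 161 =0.48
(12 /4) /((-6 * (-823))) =1 /1646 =0.00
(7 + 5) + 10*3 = 42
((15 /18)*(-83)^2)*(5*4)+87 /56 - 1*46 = 19281733 /168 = 114772.22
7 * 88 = 616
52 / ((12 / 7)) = 91 / 3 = 30.33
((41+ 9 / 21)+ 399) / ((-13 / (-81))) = 249723 / 91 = 2744.21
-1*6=-6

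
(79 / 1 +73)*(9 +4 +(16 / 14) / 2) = 14440 / 7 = 2062.86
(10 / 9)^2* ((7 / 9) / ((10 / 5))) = 350 / 729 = 0.48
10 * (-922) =-9220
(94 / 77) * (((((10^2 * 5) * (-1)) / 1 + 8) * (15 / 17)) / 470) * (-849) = 1253124 / 1309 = 957.31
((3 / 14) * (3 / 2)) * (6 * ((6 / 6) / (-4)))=-0.48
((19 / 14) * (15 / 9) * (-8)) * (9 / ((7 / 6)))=-6840 / 49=-139.59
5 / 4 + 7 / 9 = 2.03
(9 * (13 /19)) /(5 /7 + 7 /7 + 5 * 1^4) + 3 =3498 /893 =3.92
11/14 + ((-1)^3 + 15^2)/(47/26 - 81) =-58887/28826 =-2.04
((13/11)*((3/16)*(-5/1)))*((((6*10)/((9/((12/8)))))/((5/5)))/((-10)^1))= 195/176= 1.11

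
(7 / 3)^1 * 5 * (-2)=-70 / 3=-23.33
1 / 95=0.01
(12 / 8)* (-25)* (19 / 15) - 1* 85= -265 / 2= -132.50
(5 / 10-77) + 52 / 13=-145 / 2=-72.50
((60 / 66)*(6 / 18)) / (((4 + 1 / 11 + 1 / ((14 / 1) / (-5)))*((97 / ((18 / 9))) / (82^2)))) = 11.25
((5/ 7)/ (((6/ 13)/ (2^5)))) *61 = 63440/ 21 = 3020.95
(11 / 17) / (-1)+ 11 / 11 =6 / 17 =0.35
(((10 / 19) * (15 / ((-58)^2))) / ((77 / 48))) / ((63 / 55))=1000 / 782971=0.00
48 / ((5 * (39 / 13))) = 16 / 5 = 3.20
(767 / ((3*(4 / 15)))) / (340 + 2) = 3835 / 1368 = 2.80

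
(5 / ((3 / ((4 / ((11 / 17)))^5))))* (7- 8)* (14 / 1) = -101775349760 / 483153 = -210648.28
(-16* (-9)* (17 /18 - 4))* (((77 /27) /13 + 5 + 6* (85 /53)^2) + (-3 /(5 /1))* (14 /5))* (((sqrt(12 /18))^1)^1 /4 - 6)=82304318272 /1643265 - 10288039784* sqrt(6) /14789385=48381.89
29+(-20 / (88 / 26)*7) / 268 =85037 / 2948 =28.85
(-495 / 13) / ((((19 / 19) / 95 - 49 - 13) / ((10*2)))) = 313500 / 25519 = 12.28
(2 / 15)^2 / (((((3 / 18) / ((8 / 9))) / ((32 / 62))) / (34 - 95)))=-62464 / 20925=-2.99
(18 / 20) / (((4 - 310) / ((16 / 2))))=-2 / 85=-0.02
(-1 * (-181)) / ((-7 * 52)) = -181 / 364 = -0.50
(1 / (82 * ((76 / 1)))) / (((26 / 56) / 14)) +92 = 931733 / 10127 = 92.00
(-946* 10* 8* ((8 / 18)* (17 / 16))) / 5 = -64328 / 9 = -7147.56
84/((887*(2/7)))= 0.33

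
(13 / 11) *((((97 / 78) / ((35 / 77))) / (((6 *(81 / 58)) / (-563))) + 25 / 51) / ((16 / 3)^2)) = -295365703 / 38776320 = -7.62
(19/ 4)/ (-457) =-0.01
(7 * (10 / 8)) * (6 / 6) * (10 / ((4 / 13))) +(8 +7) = 2395 / 8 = 299.38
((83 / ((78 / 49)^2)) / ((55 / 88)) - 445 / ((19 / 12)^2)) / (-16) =171723037 / 21963240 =7.82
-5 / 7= -0.71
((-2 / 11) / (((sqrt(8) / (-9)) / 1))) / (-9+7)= -9 * sqrt(2) / 44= -0.29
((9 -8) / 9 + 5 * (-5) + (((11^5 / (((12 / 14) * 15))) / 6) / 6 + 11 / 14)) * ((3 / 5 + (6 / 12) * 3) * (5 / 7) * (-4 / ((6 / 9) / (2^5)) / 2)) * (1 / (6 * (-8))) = 7344839 / 7560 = 971.54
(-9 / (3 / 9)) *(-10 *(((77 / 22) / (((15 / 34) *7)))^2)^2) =445.45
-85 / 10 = -17 / 2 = -8.50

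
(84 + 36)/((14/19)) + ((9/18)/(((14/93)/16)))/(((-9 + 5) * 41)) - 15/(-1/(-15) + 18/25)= 2429298/16933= 143.47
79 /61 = 1.30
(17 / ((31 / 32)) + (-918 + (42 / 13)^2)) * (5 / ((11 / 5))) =-116569550 / 57629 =-2022.76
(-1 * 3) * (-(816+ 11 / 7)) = 17169 / 7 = 2452.71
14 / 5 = 2.80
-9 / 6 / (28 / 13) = -39 / 56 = -0.70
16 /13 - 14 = -166 /13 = -12.77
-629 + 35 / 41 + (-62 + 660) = -30.15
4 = 4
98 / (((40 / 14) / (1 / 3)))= 343 / 30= 11.43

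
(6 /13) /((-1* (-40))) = 3 /260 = 0.01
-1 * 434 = -434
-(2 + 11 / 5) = -21 / 5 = -4.20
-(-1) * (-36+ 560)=524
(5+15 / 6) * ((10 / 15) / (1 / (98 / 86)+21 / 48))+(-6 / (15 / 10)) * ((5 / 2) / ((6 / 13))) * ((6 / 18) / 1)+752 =6946073 / 9279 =748.58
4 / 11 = 0.36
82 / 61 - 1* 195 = -11813 / 61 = -193.66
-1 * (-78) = 78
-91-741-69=-901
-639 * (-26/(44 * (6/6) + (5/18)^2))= 376.93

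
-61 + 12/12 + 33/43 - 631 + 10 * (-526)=-255860/43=-5950.23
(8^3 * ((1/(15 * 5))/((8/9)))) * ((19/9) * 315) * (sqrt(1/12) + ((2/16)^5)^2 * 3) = 1474.32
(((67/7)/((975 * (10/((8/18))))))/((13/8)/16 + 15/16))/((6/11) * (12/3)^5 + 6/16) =1509376/2009090435625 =0.00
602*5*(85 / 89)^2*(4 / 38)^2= 86989000 / 2859481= 30.42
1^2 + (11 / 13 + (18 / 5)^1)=354 / 65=5.45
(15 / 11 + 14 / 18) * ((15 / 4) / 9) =0.89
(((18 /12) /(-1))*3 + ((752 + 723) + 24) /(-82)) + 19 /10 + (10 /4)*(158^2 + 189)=62861.62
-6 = -6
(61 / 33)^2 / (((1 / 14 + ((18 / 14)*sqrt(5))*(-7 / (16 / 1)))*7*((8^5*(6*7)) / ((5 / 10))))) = -3721*sqrt(5) / 58822680576 - 3721 / 463228609536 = -0.00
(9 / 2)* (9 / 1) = 81 / 2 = 40.50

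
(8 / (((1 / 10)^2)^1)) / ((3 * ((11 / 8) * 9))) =6400 / 297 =21.55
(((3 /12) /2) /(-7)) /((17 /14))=-1 /68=-0.01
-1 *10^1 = -10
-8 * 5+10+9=-21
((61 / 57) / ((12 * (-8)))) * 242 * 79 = -583099 / 2736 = -213.12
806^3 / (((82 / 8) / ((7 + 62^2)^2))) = 31060765440839264 / 41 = 757579644898518.63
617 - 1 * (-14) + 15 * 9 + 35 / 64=49059 / 64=766.55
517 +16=533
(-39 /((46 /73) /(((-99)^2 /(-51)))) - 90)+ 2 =9232333 /782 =11806.05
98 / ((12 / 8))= 196 / 3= 65.33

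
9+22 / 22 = 10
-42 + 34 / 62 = -1285 / 31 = -41.45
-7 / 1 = -7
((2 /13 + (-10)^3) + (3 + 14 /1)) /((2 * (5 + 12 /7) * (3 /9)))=-268317 /1222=-219.57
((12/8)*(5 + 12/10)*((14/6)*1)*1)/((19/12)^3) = 187488/34295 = 5.47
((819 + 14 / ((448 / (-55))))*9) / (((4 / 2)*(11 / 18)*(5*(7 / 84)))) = 6355179 / 440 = 14443.59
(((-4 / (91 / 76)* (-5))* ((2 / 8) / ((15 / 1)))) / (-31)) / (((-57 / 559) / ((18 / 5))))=344 / 1085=0.32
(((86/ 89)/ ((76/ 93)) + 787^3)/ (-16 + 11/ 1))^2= 108706520282726038150921/ 11437924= 9504042891238483.33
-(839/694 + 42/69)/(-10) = 29013/159620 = 0.18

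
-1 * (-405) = 405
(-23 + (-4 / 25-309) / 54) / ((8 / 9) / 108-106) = 349011 / 1287800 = 0.27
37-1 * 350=-313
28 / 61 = 0.46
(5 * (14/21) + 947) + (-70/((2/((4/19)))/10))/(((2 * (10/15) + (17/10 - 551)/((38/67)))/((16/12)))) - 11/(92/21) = 288462906227/304310148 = 947.92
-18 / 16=-9 / 8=-1.12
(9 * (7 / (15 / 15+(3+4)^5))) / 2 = 0.00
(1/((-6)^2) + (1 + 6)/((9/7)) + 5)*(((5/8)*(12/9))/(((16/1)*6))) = 1885/20736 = 0.09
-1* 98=-98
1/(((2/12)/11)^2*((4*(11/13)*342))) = 143/38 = 3.76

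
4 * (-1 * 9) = -36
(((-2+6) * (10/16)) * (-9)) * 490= -11025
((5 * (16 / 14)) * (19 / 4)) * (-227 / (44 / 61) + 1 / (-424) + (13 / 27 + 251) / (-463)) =-8556.79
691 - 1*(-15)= 706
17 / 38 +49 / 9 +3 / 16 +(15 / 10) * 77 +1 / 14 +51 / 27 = 788677 / 6384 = 123.54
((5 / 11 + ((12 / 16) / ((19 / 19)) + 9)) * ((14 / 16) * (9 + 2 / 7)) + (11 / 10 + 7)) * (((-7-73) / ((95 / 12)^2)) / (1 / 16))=-184528512 / 99275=-1858.76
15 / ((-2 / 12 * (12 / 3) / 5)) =-112.50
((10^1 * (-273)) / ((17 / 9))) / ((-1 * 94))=12285 / 799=15.38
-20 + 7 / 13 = -253 / 13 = -19.46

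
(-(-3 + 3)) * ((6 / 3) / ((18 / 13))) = 0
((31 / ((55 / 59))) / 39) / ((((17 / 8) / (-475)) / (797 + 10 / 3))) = -3337486040 / 21879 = -152542.90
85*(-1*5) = -425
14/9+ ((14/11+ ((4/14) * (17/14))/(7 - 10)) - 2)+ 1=8308/4851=1.71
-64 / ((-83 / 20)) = 1280 / 83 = 15.42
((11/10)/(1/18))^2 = 9801/25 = 392.04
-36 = -36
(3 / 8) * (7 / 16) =21 / 128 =0.16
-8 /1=-8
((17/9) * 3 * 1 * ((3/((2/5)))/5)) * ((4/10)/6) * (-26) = -221/15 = -14.73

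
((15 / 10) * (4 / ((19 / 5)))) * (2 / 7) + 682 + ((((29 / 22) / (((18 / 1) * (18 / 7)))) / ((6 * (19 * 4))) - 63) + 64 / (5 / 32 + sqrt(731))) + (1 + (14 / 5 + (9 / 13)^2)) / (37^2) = 65536 * sqrt(731) / 748519 + 12203748572246978995879 / 19701239904820393920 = 621.81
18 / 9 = 2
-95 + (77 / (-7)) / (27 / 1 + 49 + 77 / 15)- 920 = -1235420 / 1217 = -1015.14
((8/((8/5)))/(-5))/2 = -1/2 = -0.50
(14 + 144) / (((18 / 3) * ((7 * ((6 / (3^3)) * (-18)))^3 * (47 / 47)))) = -79 / 65856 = -0.00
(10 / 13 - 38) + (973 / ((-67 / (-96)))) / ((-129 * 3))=-40.83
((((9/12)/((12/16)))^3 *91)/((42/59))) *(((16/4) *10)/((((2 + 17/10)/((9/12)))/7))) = 268450/37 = 7255.41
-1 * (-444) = 444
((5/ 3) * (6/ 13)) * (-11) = -110/ 13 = -8.46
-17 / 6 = -2.83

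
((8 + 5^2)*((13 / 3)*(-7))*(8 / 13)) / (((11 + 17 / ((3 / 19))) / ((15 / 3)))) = -2310 / 89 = -25.96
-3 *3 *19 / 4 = -171 / 4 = -42.75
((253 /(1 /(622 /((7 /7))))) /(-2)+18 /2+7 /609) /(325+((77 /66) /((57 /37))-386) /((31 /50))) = 12094473579 /45559000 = 265.47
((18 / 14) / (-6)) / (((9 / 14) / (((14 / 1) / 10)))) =-7 / 15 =-0.47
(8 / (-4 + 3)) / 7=-8 / 7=-1.14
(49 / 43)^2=2401 / 1849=1.30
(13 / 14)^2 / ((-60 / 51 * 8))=-0.09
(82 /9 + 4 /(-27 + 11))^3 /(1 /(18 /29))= 1119371 /2592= 431.86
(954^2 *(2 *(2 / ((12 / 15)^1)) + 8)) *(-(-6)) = 70989048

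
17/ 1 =17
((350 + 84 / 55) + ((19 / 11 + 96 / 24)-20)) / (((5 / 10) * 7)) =37098 / 385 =96.36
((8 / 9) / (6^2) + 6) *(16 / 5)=7808 / 405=19.28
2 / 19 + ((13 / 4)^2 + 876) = 269547 / 304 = 886.67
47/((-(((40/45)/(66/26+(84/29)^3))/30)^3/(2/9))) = -7918513293237223093344730125/1019910390687494176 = -7763930405.59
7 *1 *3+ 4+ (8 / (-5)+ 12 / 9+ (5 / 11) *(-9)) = 3406 / 165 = 20.64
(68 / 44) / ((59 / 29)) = 493 / 649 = 0.76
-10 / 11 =-0.91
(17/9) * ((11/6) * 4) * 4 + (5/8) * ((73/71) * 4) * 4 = 125926/1917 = 65.69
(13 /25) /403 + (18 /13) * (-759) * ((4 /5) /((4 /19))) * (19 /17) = -764456989 /171275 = -4463.33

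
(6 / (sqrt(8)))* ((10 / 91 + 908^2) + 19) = 225083889* sqrt(2) / 182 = 1748992.79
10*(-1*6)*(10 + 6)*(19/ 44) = -4560/ 11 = -414.55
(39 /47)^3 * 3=177957 /103823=1.71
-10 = -10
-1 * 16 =-16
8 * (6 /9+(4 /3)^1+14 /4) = 44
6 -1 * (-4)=10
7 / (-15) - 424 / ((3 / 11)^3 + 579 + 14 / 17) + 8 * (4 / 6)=4.14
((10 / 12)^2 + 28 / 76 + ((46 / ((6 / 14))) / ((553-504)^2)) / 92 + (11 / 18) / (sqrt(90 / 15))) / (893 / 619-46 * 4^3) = -154425025 / 427332385116-6809 * sqrt(6) / 196715844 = -0.00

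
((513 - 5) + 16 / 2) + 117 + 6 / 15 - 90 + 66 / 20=5467 / 10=546.70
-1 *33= -33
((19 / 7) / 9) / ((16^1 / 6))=0.11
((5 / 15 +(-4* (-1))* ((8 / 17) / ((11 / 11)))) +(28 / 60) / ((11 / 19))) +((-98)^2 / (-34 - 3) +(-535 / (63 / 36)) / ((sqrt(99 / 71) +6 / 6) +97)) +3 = -213663885673 / 832459485 +1284* sqrt(781) / 954499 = -256.63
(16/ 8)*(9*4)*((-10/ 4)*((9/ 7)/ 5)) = -324/ 7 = -46.29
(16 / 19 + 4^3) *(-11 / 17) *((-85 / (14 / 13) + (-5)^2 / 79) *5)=420813800 / 25517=16491.51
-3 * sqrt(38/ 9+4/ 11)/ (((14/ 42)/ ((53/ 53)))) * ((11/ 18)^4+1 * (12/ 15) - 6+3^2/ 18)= 2393731 * sqrt(4994)/ 1924560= 87.90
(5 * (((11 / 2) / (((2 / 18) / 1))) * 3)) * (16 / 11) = 1080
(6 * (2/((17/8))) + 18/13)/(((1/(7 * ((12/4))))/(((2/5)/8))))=16317/2210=7.38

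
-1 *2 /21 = -2 /21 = -0.10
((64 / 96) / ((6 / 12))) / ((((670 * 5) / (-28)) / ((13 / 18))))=-364 / 45225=-0.01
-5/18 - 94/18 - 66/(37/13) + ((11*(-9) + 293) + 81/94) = 288974/1739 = 166.17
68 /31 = 2.19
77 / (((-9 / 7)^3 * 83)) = -26411 / 60507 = -0.44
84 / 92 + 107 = 2482 / 23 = 107.91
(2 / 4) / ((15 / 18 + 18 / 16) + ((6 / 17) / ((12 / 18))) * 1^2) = 204 / 1015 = 0.20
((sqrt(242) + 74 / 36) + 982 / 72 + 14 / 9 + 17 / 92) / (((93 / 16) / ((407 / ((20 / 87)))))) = 519332 * sqrt(2) / 155 + 18932012 / 3565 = 10048.89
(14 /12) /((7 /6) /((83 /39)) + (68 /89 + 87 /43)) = 2223487 /6356937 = 0.35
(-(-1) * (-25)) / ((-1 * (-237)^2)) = 25 / 56169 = 0.00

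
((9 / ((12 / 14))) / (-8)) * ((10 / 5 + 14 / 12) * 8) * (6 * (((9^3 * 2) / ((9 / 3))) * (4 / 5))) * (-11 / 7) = 609444 / 5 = 121888.80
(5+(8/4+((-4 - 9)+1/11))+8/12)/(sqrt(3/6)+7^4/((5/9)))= -12461190/10272875107+4325 * sqrt(2)/30818625321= -0.00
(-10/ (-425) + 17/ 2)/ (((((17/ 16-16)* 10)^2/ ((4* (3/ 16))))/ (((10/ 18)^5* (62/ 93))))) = 64400/ 6371104977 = 0.00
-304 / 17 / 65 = -304 / 1105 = -0.28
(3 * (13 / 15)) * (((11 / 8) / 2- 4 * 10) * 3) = -306.64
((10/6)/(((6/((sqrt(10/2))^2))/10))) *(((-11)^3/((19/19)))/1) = -166375/9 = -18486.11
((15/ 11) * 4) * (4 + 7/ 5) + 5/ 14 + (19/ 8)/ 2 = 31.00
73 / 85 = 0.86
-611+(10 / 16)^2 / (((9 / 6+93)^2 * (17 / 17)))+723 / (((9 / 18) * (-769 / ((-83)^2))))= -5961893748983 / 439511184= -13564.83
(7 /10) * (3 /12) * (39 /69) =91 /920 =0.10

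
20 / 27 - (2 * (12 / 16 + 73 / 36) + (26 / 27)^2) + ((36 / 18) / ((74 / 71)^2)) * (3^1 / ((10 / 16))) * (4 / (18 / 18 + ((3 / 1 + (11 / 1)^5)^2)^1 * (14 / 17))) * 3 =-10405039733687427698 / 1812057805163954205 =-5.74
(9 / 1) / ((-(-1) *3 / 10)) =30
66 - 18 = 48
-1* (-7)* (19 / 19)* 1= 7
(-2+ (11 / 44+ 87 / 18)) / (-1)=-37 / 12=-3.08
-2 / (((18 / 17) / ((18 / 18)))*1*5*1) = -0.38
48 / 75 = 16 / 25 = 0.64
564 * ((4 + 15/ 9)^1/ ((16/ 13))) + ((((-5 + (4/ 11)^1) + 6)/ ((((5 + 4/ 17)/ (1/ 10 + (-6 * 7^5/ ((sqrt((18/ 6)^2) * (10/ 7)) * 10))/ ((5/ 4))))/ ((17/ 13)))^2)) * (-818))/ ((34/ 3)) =-1001039168896861187/ 46016059375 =-21754126.33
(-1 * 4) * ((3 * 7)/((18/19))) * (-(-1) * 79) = -21014/3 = -7004.67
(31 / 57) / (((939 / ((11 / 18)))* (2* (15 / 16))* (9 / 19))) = 1364 / 3422655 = 0.00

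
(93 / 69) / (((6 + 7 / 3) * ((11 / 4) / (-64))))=-23808 / 6325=-3.76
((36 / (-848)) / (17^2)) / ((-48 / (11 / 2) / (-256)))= -66 / 15317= -0.00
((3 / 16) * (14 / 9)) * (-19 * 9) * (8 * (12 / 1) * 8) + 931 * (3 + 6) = -29925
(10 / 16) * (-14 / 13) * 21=-14.13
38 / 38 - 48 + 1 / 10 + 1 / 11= -5149 / 110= -46.81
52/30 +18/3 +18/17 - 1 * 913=-230573/255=-904.21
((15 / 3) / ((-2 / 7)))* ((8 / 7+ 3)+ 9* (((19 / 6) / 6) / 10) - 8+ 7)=-1013 / 16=-63.31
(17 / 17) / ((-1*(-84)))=1 / 84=0.01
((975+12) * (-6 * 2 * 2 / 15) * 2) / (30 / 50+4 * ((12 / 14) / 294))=-5416656 / 1049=-5163.64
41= 41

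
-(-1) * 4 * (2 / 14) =4 / 7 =0.57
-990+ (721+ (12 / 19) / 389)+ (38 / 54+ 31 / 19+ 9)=-51418474 / 199557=-257.66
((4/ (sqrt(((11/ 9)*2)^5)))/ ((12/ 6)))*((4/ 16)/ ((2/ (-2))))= -243*sqrt(22)/ 21296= -0.05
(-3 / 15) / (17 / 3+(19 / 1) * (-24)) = 3 / 6755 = 0.00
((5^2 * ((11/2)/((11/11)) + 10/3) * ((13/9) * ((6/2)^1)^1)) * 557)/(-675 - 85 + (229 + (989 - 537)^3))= 0.01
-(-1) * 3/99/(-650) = -1/21450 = -0.00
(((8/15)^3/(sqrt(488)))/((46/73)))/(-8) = -584 * sqrt(122)/4735125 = -0.00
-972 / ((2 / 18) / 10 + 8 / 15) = -1785.31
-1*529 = -529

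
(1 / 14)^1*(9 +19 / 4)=55 / 56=0.98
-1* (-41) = 41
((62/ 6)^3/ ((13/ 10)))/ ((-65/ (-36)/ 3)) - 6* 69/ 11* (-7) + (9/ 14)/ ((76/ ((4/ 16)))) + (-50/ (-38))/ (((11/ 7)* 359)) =1673.68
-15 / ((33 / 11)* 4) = -5 / 4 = -1.25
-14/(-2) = 7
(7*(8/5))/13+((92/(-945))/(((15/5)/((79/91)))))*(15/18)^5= 426403091/501522840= 0.85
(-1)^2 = 1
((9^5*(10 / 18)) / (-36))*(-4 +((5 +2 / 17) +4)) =-317115 / 68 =-4663.46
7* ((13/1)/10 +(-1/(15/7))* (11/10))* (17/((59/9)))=357/25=14.28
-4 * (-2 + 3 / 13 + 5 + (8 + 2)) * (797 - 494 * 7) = 1830768 / 13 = 140828.31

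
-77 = -77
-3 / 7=-0.43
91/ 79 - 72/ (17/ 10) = -55333/ 1343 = -41.20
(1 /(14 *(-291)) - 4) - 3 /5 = -93707 /20370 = -4.60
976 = 976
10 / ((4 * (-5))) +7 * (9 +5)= 195 / 2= 97.50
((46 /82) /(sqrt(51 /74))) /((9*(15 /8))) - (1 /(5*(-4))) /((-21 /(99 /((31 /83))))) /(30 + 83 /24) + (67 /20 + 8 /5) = 184*sqrt(3774) /282285 + 1562283 /316820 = 4.97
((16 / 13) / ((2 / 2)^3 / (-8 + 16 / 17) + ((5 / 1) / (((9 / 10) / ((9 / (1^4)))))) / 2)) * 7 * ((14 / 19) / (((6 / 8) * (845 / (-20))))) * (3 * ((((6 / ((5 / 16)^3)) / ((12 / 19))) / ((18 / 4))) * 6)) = -1644167168 / 163841275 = -10.04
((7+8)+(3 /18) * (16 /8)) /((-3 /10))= -460 /9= -51.11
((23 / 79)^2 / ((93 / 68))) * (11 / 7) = 395692 / 4062891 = 0.10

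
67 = 67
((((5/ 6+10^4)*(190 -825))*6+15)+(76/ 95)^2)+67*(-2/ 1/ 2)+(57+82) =-38103087.36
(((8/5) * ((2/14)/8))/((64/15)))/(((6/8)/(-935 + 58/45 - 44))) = -43997/5040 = -8.73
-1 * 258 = -258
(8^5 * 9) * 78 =23003136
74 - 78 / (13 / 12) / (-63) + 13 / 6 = 3247 / 42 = 77.31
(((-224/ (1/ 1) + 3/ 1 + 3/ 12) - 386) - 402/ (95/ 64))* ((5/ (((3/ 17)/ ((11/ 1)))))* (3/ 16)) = -62360199/ 1216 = -51283.06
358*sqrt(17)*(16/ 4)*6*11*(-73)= -6899376*sqrt(17)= -28446856.00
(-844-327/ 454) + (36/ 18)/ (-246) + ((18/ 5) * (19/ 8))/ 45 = -2358035651/ 2792100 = -844.54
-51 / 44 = -1.16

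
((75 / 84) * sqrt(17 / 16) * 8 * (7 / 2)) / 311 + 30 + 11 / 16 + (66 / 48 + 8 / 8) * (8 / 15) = 25 * sqrt(17) / 1244 + 7669 / 240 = 32.04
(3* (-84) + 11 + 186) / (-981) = 55 / 981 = 0.06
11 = 11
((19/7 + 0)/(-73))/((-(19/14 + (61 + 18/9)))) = 38/65773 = 0.00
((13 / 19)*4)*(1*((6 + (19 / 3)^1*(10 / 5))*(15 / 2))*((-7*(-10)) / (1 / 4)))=2038400 / 19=107284.21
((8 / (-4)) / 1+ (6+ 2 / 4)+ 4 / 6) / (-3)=-31 / 18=-1.72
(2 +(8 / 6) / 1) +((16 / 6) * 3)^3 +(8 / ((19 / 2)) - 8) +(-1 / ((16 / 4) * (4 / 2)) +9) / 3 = 233077 / 456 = 511.13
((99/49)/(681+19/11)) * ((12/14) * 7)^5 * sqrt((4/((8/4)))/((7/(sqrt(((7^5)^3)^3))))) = 24408351907632 * sqrt(2) * 7^(3/4)/3755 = 39560980116.21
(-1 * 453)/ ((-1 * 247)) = 453/ 247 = 1.83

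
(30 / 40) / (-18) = -1 / 24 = -0.04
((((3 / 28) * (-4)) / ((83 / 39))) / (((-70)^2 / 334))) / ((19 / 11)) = -214929 / 27045550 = -0.01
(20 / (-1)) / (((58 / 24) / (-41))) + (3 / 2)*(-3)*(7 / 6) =38751 / 116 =334.06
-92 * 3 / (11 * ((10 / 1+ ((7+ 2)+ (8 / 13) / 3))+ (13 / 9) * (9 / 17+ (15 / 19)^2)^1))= -66058668 / 54946265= -1.20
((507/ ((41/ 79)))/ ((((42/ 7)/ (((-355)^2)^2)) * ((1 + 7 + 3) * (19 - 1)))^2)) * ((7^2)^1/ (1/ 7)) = 1155140312778171563700390625/ 19288368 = 59887923787962338944.40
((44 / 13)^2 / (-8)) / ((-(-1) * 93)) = -0.02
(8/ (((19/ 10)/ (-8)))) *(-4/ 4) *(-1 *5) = -3200/ 19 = -168.42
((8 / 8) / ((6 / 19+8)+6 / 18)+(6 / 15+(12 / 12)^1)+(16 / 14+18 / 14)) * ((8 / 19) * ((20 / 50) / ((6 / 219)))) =39745288 / 1639225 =24.25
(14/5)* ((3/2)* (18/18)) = 21/5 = 4.20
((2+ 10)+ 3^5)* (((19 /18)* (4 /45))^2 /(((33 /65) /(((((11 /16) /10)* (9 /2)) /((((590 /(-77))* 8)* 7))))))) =-877591 /275270400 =-0.00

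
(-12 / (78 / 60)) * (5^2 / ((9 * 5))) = -5.13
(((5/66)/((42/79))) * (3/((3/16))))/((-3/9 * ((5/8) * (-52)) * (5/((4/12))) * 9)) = 632/405405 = 0.00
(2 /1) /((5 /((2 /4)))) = 1 /5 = 0.20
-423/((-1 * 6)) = 141/2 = 70.50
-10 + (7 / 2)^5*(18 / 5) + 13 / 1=151503 / 80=1893.79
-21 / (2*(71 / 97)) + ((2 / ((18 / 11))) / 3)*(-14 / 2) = -65933 / 3834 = -17.20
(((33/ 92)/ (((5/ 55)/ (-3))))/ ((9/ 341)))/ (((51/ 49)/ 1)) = -430.90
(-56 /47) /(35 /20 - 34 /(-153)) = -2016 /3337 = -0.60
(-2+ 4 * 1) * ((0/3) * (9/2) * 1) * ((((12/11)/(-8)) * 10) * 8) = 0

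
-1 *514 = -514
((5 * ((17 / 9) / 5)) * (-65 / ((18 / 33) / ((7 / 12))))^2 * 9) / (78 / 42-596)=-2980952975 / 21560256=-138.26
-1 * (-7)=7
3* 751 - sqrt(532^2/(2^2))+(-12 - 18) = 1957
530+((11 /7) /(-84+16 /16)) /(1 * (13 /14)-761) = 468097612 /883203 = 530.00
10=10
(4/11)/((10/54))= 1.96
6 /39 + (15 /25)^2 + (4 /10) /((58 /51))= 8158 /9425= 0.87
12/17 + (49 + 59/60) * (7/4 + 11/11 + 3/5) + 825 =20260261/20400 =993.15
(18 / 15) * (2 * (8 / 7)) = 2.74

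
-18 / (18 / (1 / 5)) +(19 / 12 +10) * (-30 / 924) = -5323 / 9240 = -0.58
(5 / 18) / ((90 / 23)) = 23 / 324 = 0.07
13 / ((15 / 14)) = 182 / 15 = 12.13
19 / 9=2.11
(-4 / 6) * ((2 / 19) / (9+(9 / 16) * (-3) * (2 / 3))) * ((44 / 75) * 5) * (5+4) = -1408 / 5985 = -0.24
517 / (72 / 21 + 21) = 3619 / 171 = 21.16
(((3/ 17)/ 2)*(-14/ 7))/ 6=-1/ 34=-0.03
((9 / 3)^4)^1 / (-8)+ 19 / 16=-143 / 16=-8.94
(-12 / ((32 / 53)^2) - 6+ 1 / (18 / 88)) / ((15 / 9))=-78403 / 3840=-20.42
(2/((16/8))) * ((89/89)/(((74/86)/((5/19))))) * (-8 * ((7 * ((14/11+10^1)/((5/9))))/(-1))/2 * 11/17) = 1343664/11951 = 112.43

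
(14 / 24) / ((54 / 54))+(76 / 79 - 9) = -7067 / 948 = -7.45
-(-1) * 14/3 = 14/3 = 4.67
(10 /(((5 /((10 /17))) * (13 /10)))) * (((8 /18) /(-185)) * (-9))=160 /8177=0.02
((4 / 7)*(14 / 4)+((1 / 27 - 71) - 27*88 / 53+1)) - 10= -175717 / 1431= -122.79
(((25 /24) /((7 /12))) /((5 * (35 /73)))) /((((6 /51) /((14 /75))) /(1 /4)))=1241 /4200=0.30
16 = 16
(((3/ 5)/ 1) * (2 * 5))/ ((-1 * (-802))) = 3/ 401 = 0.01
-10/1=-10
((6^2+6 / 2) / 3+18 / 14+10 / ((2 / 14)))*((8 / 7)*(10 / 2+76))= 7802.45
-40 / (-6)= 20 / 3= 6.67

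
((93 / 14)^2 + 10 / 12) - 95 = -29423 / 588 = -50.04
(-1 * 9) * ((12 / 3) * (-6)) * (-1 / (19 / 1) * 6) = -1296 / 19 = -68.21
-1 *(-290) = 290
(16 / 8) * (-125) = -250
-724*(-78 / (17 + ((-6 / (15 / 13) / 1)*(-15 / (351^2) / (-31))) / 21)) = 116135176248 / 34960651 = 3321.88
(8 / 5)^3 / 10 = 256 / 625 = 0.41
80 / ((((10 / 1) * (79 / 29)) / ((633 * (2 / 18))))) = 48952 / 237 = 206.55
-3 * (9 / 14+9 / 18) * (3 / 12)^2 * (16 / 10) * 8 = -96 / 35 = -2.74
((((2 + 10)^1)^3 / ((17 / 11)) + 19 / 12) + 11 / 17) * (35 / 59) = 7999285 / 12036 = 664.61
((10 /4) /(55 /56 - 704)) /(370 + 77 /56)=-1120 /116965299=-0.00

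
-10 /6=-5 /3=-1.67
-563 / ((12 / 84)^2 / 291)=-8027817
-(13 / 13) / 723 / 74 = -1 / 53502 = -0.00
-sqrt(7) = -2.65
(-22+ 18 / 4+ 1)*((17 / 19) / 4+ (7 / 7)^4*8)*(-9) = 185625 / 152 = 1221.22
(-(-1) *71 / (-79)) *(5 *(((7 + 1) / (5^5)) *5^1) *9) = -5112 / 9875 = -0.52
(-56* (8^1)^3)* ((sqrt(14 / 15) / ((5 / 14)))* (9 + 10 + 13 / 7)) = -8372224* sqrt(210) / 75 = -1617667.36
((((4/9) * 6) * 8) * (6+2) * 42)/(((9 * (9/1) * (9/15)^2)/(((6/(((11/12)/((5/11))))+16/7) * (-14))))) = -1597030400/88209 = -18105.07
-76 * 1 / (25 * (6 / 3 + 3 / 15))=-1.38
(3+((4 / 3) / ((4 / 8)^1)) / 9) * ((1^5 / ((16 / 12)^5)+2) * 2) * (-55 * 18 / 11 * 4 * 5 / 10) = -1019495 / 384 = -2654.93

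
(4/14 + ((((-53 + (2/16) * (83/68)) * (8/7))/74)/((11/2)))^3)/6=827444567/17577377664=0.05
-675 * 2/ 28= -675/ 14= -48.21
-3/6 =-1/2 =-0.50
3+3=6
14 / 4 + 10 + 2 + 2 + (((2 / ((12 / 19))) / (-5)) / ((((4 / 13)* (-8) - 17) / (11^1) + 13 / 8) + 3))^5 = 61417660934949340789 / 3509688216034068750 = 17.50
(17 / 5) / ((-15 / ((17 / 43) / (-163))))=289 / 525675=0.00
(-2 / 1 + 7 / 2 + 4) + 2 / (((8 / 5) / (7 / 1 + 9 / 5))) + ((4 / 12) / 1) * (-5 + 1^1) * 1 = 91 / 6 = 15.17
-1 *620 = -620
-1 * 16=-16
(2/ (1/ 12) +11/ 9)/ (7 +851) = 227/ 7722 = 0.03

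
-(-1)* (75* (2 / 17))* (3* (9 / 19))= 4050 / 323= 12.54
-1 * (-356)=356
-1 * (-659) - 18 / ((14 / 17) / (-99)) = 2822.86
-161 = -161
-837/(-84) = 279/28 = 9.96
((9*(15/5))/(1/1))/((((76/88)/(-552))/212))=-69512256/19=-3658539.79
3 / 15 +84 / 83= 503 / 415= 1.21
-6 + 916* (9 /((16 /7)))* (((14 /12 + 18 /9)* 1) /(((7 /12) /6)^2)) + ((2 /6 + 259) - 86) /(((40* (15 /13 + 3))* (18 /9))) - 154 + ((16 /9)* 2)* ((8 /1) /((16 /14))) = 2740198207 /2268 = 1208200.27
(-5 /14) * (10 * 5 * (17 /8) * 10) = -10625 /28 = -379.46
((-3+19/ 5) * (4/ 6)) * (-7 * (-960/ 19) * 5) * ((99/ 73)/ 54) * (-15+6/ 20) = -482944/ 1387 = -348.19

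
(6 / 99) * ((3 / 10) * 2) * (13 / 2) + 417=22948 / 55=417.24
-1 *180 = -180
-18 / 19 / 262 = -9 / 2489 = -0.00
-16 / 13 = -1.23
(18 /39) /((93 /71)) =142 /403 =0.35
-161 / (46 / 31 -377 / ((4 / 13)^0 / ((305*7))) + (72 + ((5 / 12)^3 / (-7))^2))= 730249261056 / 3650436753771497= 0.00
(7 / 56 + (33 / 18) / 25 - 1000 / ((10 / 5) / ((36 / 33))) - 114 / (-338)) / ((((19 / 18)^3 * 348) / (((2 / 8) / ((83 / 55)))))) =-49232008899 / 223209967760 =-0.22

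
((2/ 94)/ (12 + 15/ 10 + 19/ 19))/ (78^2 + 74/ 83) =83/ 344188849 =0.00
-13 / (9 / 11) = -143 / 9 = -15.89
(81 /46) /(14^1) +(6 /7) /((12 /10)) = 541 /644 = 0.84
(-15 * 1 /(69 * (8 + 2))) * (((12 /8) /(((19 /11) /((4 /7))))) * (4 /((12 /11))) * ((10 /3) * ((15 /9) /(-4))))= 3025 /55062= 0.05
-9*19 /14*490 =-5985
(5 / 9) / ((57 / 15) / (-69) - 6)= -575 / 6267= -0.09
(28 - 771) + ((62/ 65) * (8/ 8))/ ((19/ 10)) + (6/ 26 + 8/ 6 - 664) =-1041056/ 741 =-1404.93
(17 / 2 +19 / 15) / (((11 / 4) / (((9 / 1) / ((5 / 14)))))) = 89.50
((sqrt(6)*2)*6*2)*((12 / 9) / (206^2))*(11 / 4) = 22*sqrt(6) / 10609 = 0.01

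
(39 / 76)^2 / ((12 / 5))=2535 / 23104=0.11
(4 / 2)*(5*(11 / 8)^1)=55 / 4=13.75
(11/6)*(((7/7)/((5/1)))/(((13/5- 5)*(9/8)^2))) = -88/729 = -0.12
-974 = -974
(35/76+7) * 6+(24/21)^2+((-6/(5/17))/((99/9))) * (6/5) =22450231/512050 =43.84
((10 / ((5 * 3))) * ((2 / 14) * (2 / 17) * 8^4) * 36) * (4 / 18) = 131072 / 357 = 367.15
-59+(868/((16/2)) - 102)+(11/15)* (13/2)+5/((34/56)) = -39.50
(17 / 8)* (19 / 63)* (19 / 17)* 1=361 / 504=0.72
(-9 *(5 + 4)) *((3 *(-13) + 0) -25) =5184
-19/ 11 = -1.73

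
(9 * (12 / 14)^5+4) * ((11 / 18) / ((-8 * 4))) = -377333 / 2420208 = -0.16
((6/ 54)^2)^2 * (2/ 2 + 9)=10/ 6561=0.00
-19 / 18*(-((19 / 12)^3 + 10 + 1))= 491473 / 31104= 15.80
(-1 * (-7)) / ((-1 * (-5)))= 1.40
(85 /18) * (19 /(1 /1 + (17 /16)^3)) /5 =661504 /81081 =8.16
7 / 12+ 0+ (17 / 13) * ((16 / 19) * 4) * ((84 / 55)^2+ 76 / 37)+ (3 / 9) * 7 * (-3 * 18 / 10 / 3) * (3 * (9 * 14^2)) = -7366908977723 / 331745700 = -22206.49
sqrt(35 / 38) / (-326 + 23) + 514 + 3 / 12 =2057 / 4-sqrt(1330) / 11514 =514.25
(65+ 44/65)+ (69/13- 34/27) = 122368/1755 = 69.73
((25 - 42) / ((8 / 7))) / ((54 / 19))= -2261 / 432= -5.23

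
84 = 84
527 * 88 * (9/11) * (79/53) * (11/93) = 354552/53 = 6689.66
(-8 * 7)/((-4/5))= 70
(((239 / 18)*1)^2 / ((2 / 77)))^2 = 19345192432489 / 419904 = 46070512.38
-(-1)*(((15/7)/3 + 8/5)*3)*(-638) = -155034/35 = -4429.54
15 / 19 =0.79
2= 2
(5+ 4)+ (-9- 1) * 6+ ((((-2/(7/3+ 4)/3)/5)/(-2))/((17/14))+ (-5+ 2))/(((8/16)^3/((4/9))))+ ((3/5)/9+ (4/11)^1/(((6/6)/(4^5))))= 49691372/159885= 310.79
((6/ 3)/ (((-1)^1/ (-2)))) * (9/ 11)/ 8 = 9/ 22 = 0.41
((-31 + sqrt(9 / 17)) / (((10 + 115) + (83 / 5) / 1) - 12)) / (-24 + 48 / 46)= 3565 / 342144 - 115* sqrt(17) / 1938816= 0.01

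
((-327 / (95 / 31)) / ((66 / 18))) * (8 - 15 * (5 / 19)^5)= -600979657887 / 2587523455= -232.26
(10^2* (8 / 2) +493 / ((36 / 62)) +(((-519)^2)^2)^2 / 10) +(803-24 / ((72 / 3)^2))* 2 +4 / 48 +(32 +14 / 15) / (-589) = 734366860512438437888944 / 1395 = 526427856998163754759.10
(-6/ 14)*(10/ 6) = -0.71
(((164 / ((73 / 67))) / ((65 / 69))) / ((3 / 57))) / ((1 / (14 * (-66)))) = -2805156.51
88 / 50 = 44 / 25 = 1.76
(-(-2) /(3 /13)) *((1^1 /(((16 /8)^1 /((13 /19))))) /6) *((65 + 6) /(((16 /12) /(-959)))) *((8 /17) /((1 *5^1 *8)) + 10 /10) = -494802763 /19380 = -25531.62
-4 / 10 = -2 / 5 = -0.40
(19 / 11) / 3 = 19 / 33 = 0.58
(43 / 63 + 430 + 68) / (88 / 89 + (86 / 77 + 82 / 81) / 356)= 276815187 / 552176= 501.32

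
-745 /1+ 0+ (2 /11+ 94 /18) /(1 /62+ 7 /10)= -737.45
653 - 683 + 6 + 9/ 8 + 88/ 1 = 521/ 8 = 65.12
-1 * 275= -275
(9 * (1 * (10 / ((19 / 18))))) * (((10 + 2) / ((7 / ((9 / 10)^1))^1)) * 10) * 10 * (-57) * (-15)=78732000 / 7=11247428.57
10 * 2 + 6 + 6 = 32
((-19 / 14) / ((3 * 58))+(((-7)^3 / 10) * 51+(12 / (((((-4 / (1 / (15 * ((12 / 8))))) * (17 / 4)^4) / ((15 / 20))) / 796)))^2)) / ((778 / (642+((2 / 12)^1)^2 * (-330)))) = -1422.86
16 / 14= 8 / 7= 1.14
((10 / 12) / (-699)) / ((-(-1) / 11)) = -55 / 4194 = -0.01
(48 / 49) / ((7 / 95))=13.29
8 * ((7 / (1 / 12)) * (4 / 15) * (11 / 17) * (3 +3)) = 59136 / 85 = 695.72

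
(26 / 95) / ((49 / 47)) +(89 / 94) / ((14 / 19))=1354251 / 875140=1.55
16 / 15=1.07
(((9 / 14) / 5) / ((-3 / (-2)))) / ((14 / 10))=3 / 49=0.06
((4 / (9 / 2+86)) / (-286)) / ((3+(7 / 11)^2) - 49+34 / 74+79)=-1628 / 356740683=-0.00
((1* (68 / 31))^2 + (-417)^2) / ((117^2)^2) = 167111953 / 180080560881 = 0.00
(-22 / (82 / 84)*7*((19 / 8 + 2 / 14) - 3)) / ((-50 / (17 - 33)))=24948 / 1025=24.34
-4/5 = -0.80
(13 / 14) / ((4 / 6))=39 / 28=1.39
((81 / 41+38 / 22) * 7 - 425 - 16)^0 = 1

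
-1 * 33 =-33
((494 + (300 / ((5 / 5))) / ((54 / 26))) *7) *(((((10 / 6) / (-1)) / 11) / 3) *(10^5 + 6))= -20112206660 / 891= -22572622.51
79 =79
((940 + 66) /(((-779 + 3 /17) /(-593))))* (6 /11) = 15212229 /36410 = 417.80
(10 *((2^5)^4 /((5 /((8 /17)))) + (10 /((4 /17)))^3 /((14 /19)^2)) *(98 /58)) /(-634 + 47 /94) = -6403.33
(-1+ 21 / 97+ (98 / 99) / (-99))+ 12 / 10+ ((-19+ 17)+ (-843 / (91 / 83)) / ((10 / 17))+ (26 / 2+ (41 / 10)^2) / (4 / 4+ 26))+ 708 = -5187367722389 / 8651342700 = -599.60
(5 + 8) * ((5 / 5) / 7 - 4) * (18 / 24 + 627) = -881361 / 28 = -31477.18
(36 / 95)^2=0.14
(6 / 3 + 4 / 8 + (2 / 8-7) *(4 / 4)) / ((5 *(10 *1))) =-17 / 200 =-0.08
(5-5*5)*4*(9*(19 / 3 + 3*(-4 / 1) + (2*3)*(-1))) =8400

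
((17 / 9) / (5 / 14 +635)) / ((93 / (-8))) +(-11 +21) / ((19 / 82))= 43.16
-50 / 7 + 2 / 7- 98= -734 / 7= -104.86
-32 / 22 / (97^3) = -16 / 10039403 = -0.00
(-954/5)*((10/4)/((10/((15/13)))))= -55.04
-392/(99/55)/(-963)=1960/8667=0.23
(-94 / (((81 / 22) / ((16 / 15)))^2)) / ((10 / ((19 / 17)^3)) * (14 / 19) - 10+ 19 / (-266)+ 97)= -21249837830144 / 248345533992825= -0.09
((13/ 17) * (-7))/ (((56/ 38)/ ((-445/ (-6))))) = -109915/ 408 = -269.40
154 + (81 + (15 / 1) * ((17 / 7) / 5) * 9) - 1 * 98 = 1418 / 7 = 202.57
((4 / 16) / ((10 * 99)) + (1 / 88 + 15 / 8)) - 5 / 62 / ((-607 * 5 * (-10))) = 140581609 / 74515320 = 1.89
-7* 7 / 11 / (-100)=49 / 1100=0.04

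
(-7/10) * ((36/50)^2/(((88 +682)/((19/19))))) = -81/171875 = -0.00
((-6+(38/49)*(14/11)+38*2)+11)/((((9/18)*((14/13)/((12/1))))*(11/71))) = 69922788/5929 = 11793.35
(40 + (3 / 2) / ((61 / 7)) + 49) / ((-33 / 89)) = -240.49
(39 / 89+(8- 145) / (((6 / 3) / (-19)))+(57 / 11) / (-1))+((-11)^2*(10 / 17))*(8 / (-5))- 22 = 38640853 / 33286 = 1160.87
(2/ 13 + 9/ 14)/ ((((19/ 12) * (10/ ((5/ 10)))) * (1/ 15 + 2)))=1305/ 107198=0.01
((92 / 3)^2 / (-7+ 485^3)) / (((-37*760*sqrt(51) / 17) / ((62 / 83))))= -32798*sqrt(51) / 449326858579785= -0.00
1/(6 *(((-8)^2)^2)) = 1/24576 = 0.00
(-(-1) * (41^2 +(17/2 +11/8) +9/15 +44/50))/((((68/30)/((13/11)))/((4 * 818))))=5398950921/1870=2887139.53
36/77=0.47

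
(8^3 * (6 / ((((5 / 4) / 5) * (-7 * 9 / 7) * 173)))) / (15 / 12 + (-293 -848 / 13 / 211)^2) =-123274018816 / 1343805761841039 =-0.00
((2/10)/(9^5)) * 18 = 2/32805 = 0.00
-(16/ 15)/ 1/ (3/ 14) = -224/ 45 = -4.98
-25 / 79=-0.32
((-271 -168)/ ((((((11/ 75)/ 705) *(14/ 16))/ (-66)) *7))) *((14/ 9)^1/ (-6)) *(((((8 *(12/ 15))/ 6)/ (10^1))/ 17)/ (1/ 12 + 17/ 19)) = -1003589120/ 26537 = -37818.48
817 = 817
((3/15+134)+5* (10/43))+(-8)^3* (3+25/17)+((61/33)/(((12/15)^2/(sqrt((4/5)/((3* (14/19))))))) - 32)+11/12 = -95819263/43860+305* sqrt(3990)/11088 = -2182.92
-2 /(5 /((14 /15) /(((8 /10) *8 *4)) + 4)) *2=-155 /48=-3.23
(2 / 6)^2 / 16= 1 / 144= 0.01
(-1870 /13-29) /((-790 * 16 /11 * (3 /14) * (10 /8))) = 57673 /102700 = 0.56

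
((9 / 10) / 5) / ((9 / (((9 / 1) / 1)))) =9 / 50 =0.18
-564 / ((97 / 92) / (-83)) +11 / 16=44399.70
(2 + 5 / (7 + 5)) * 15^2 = 2175 / 4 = 543.75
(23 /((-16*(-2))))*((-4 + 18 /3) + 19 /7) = 759 /224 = 3.39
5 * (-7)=-35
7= 7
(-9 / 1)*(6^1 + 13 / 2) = -225 / 2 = -112.50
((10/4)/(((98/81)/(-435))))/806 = -176175/157976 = -1.12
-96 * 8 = -768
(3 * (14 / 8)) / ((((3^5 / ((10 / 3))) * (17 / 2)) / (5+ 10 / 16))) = 175 / 3672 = 0.05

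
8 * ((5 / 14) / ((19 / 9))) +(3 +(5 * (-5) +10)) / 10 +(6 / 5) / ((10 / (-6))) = -0.57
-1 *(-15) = 15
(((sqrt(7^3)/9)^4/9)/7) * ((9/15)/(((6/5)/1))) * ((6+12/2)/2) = 16807/19683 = 0.85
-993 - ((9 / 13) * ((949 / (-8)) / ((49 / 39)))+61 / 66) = -12011845 / 12936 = -928.56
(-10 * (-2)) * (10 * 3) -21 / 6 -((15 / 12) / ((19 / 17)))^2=3438159 / 5776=595.25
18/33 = 6/11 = 0.55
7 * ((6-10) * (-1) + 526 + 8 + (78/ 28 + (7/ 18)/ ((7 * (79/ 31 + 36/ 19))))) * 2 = 178323886/ 23553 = 7571.18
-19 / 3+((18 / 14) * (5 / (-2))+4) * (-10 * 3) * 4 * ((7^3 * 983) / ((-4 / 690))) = 16451438831 / 3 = 5483812943.67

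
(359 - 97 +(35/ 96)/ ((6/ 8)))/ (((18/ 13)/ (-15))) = -1228435/ 432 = -2843.60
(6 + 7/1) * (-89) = -1157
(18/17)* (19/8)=171/68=2.51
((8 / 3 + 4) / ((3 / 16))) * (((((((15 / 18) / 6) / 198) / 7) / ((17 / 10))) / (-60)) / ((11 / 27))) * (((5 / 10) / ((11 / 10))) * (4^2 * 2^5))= -256000 / 12829509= -0.02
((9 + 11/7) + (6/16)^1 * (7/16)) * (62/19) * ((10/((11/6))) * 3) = 13418505/23408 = 573.24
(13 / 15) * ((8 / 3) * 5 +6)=754 / 45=16.76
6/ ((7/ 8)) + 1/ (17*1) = 823/ 119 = 6.92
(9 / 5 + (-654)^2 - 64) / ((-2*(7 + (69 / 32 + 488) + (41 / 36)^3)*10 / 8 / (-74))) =14764935612672 / 581606075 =25386.49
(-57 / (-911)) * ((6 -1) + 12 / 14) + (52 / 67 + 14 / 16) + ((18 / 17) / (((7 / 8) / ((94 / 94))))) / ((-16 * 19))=2223102807 / 1104037256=2.01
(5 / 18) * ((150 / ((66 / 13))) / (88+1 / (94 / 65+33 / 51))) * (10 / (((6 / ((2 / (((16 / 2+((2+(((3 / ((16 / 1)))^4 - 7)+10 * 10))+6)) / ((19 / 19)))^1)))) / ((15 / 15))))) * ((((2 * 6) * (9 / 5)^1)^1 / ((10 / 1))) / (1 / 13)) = 256178257920 / 3216204540439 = 0.08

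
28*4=112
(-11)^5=-161051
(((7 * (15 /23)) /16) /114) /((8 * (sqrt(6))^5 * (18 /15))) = 175 * sqrt(6) /144986112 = 0.00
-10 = -10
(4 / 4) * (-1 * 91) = -91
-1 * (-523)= 523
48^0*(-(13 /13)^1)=-1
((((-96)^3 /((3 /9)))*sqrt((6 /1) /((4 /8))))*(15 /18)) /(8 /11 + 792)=-608256*sqrt(3) /109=-9665.42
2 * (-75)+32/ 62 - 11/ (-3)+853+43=69767/ 93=750.18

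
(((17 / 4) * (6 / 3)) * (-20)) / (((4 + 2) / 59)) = -5015 / 3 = -1671.67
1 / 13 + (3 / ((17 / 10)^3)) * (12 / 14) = 268391 / 447083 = 0.60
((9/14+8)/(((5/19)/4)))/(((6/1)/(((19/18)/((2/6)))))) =43681/630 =69.33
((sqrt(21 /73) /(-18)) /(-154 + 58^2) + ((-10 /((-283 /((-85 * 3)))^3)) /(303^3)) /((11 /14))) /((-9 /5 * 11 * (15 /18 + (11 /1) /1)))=0.00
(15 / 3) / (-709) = -5 / 709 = -0.01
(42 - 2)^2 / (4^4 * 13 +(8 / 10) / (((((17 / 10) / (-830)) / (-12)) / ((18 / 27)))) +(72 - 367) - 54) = 27200 / 103763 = 0.26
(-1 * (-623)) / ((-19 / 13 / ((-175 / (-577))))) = -1417325 / 10963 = -129.28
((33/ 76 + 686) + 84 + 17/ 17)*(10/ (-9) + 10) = 390860/ 57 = 6857.19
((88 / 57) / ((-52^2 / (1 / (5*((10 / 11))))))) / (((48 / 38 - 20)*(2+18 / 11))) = 1331 / 721968000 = 0.00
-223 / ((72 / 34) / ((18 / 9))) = -3791 / 18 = -210.61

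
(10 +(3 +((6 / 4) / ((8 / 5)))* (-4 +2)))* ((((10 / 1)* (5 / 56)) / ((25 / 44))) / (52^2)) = 979 / 151424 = 0.01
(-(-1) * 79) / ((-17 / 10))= -790 / 17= -46.47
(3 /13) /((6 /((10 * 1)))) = 5 /13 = 0.38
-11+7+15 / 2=7 / 2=3.50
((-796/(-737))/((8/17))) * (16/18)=13532/6633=2.04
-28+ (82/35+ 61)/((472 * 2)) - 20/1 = -1583703/33040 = -47.93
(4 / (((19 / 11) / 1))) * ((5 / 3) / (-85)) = -44 / 969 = -0.05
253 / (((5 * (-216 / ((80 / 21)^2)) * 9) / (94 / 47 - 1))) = -40480 / 107163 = -0.38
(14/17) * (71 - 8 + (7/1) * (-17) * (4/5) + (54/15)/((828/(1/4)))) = -207361/7820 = -26.52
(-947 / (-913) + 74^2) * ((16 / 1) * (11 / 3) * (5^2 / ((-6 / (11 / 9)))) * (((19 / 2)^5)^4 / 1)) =-638169678135439925493372207627125 / 10878976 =-58660822317784314028578810.00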